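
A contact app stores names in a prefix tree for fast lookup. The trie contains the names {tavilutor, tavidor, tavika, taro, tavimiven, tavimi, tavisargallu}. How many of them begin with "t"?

7

Traverse to the node for "t", then collect every word in that subtree.
Words under "t": taro, tavidor, tavika, tavilutor, tavimi, tavimiven, tavisargallu
Count: 7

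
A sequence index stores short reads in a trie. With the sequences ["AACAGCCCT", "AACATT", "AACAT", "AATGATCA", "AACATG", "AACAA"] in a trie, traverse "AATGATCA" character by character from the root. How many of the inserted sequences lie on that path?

1

Check each prefix of "AATGATCA" against the stored set — each match is an end-marker on the path.
Prefixes of the query that are stored words: "AATGATCA"
Count: 1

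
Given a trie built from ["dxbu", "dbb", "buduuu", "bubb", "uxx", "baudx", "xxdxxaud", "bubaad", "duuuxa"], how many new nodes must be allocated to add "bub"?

0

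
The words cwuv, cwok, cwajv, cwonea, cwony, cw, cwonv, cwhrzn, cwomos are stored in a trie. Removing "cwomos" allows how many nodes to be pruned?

A node on "cwomos"'s path can go only if nothing else ends at it or branches off below it.
The suffix "mos" (3 nodes) is used only by "cwomos"; the node for "cwo" still has the child "k", so pruning stops there.
Nodes removed: 3

3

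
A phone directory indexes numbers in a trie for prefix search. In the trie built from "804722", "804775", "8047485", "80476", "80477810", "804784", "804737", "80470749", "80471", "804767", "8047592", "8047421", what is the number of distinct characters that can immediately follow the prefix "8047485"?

The children of the "8047485" node are the distinct next characters among strings starting with "8047485".
No stored string extends past "8047485".
That node has 0 child edges.

0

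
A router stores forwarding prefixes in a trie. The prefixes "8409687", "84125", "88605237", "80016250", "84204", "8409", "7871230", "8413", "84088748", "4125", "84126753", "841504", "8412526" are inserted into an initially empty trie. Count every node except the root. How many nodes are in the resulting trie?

Trace insertions, counting only characters that open a new branch:
  "8409687" → 7 new (8, 4, 0, 9, 6, 8, 7)
  "84125" → prefix "84" already present; 3 new (1, 2, 5)
  "88605237" → prefix "8" already present; 7 new (8, 6, 0, 5, 2, 3, 7)
  "80016250" → prefix "8" already present; 7 new (0, 0, 1, 6, 2, 5, 0)
  "84204" → prefix "84" already present; 3 new (2, 0, 4)
  "8409" → prefix "8409" already present; 0 new (none)
  "7871230" → 7 new (7, 8, 7, 1, 2, 3, 0)
  "8413" → prefix "841" already present; 1 new (3)
  "84088748" → prefix "840" already present; 5 new (8, 8, 7, 4, 8)
  "4125" → 4 new (4, 1, 2, 5)
  "84126753" → prefix "8412" already present; 4 new (6, 7, 5, 3)
  "841504" → prefix "841" already present; 3 new (5, 0, 4)
  "8412526" → prefix "84125" already present; 2 new (2, 6)
Total nodes = 7 + 3 + 7 + 7 + 3 + 0 + 7 + 1 + 5 + 4 + 4 + 3 + 2 = 53

53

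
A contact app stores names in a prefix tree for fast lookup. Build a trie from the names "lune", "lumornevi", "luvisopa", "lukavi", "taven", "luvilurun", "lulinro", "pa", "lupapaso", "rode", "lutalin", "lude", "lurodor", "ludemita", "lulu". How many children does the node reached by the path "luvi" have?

2

Walk "luvi" from the root, arriving at one node.
Distinct next characters after "luvi": l, s.
That node has 2 child edges.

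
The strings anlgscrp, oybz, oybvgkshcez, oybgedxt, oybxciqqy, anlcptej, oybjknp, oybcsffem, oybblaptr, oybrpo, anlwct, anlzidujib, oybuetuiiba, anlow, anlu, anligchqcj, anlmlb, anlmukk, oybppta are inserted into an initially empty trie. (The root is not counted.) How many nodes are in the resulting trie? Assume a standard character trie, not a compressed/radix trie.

93

For each word, the new-node count is its length minus the longest prefix already in the trie:
  "anlgscrp" → 8 new (a, n, l, g, s, c, r, p)
  "oybz" → 4 new (o, y, b, z)
  "oybvgkshcez" → prefix "oyb" already present; 8 new (v, g, k, s, h, c, e, z)
  "oybgedxt" → prefix "oyb" already present; 5 new (g, e, d, x, t)
  "oybxciqqy" → prefix "oyb" already present; 6 new (x, c, i, q, q, y)
  "anlcptej" → prefix "anl" already present; 5 new (c, p, t, e, j)
  "oybjknp" → prefix "oyb" already present; 4 new (j, k, n, p)
  "oybcsffem" → prefix "oyb" already present; 6 new (c, s, f, f, e, m)
  "oybblaptr" → prefix "oyb" already present; 6 new (b, l, a, p, t, r)
  "oybrpo" → prefix "oyb" already present; 3 new (r, p, o)
  "anlwct" → prefix "anl" already present; 3 new (w, c, t)
  "anlzidujib" → prefix "anl" already present; 7 new (z, i, d, u, j, i, b)
  "oybuetuiiba" → prefix "oyb" already present; 8 new (u, e, t, u, i, i, b, a)
  "anlow" → prefix "anl" already present; 2 new (o, w)
  "anlu" → prefix "anl" already present; 1 new (u)
  "anligchqcj" → prefix "anl" already present; 7 new (i, g, c, h, q, c, j)
  "anlmlb" → prefix "anl" already present; 3 new (m, l, b)
  "anlmukk" → prefix "anlm" already present; 3 new (u, k, k)
  "oybppta" → prefix "oyb" already present; 4 new (p, p, t, a)
Total nodes = 8 + 4 + 8 + 5 + 6 + 5 + 4 + 6 + 6 + 3 + 3 + 7 + 8 + 2 + 1 + 7 + 3 + 3 + 4 = 93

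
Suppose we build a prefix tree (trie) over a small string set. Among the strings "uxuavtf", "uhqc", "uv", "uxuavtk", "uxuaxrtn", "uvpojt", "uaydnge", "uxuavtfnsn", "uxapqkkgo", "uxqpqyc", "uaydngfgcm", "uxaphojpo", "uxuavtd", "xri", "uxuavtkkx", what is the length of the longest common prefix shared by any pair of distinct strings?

Look for the deepest trie node that still has at least two words in its subtree.
e.g. "uxuavtf" and "uxuavtfnsn" share the prefix "uxuavtf" of length 7; no pair shares a longer one.
Longest shared-prefix length: 7

7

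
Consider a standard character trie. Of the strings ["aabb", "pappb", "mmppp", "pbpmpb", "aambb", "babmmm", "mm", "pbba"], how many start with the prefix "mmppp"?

Walk to "mmppp"; the words in its subtree are exactly those with that prefix.
Matches: "mmppp"
Count: 1

1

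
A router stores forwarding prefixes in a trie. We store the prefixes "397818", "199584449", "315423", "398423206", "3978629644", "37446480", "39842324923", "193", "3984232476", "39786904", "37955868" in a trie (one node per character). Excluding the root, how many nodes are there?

Trace insertions, counting only characters that open a new branch:
  "397818" → 6 new (3, 9, 7, 8, 1, 8)
  "199584449" → 9 new (1, 9, 9, 5, 8, 4, 4, 4, 9)
  "315423" → prefix "3" already present; 5 new (1, 5, 4, 2, 3)
  "398423206" → prefix "39" already present; 7 new (8, 4, 2, 3, 2, 0, 6)
  "3978629644" → prefix "3978" already present; 6 new (6, 2, 9, 6, 4, 4)
  "37446480" → prefix "3" already present; 7 new (7, 4, 4, 6, 4, 8, 0)
  "39842324923" → prefix "3984232" already present; 4 new (4, 9, 2, 3)
  "193" → prefix "19" already present; 1 new (3)
  "3984232476" → prefix "39842324" already present; 2 new (7, 6)
  "39786904" → prefix "39786" already present; 3 new (9, 0, 4)
  "37955868" → prefix "37" already present; 6 new (9, 5, 5, 8, 6, 8)
Total nodes = 6 + 9 + 5 + 7 + 6 + 7 + 4 + 1 + 2 + 3 + 6 = 56

56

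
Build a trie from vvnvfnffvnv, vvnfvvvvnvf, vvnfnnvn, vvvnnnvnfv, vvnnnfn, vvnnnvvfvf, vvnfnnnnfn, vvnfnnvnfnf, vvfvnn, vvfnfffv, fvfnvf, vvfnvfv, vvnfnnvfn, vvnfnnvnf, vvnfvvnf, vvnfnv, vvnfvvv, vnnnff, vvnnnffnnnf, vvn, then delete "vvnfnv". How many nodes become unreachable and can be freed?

1

Walk "vvnfnv" from the leaf back toward the root, removing each node that no remaining word uses.
The suffix "v" (1 node) is used only by "vvnfnv"; the node for "vvnfn" still has the child "n", so pruning stops there.
Nodes removed: 1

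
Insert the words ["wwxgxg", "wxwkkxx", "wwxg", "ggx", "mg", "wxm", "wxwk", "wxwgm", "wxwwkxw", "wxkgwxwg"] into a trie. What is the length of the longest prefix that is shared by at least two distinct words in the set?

4

The deepest shared node is where two words last agree before diverging.
"wwxg" and "wwxgxg" agree on "wwxg" (4 characters) before diverging; nothing deeper is shared.
Longest shared-prefix length: 4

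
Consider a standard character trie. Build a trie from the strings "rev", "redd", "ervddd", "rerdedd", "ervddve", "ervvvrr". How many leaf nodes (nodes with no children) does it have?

Leaves are exactly the stored words that no other stored word extends.
Those words: "ervddd", "ervddve", "ervvvrr", "redd", "rerdedd", "rev"
Leaf count: 6

6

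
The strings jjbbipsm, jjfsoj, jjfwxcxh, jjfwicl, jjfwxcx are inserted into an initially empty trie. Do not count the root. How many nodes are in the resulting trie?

20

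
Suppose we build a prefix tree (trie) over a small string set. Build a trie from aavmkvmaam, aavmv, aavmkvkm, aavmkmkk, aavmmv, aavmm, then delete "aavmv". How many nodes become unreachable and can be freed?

Walk "aavmv" from the leaf back toward the root, removing each node that no remaining word uses.
The suffix "v" (1 node) is used only by "aavmv"; the node for "aavm" still has the child "k", so pruning stops there.
Nodes removed: 1

1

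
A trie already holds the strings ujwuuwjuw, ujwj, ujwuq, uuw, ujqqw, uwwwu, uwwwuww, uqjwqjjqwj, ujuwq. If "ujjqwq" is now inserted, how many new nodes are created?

4

The longest prefix of "ujjqwq" already in the trie is "uj" (length 2).
New nodes needed: |"ujjqwq"| − 2 = 6 − 2 = 4.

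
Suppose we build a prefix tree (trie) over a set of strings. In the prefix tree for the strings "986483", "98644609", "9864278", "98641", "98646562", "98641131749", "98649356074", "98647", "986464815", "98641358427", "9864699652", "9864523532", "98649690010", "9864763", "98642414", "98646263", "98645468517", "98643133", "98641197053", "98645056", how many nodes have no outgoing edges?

18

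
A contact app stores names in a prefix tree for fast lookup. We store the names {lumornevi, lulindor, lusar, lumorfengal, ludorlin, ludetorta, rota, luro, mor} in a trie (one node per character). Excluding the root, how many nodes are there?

For each word, the new-node count is its length minus the longest prefix already in the trie:
  "lumornevi" → 9 new (l, u, m, o, r, n, e, v, i)
  "lulindor" → prefix "lu" already present; 6 new (l, i, n, d, o, r)
  "lusar" → prefix "lu" already present; 3 new (s, a, r)
  "lumorfengal" → prefix "lumor" already present; 6 new (f, e, n, g, a, l)
  "ludorlin" → prefix "lu" already present; 6 new (d, o, r, l, i, n)
  "ludetorta" → prefix "lud" already present; 6 new (e, t, o, r, t, a)
  "rota" → 4 new (r, o, t, a)
  "luro" → prefix "lu" already present; 2 new (r, o)
  "mor" → 3 new (m, o, r)
Total nodes = 9 + 6 + 3 + 6 + 6 + 6 + 4 + 2 + 3 = 45

45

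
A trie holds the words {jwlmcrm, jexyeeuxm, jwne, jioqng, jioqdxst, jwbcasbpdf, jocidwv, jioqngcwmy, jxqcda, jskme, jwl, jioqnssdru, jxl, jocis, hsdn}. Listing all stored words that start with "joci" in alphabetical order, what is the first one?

jocidwv

Filter for "joci…" and sort: "jocidwv", "jocis"
Position 1: jocidwv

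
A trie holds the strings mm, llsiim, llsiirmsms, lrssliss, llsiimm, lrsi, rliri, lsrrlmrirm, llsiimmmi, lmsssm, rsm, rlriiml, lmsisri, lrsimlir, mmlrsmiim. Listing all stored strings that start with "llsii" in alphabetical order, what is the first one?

llsiim

DFS of the "llsii" subtree visits, in order: "llsiim", "llsiimm", "llsiimmmi", "llsiirmsms"
The 1st is llsiim.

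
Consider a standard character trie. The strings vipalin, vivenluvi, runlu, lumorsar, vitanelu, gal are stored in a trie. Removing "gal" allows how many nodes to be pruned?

3

After clearing the end-marker at "gal", prune upward until reaching a node still needed by another word.
No other word shares any prefix with "gal", so all 3 of its nodes go.
Nodes removed: 3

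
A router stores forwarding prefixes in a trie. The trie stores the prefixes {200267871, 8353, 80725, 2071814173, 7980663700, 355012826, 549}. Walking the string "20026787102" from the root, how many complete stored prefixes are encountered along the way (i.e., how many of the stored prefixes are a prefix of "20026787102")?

Walk "20026787102" from the root; an end-of-word marker is hit whenever a stored word is a prefix of "20026787102".
Prefixes of the query that are stored words: "200267871"
Count: 1

1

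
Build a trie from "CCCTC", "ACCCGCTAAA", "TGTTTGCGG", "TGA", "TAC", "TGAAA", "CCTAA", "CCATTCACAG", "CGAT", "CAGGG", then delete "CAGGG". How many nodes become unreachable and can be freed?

Walk "CAGGG" from the leaf back toward the root, removing each node that no remaining word uses.
The suffix "AGGG" (4 nodes) is used only by "CAGGG"; the node for "C" still has the child "C", so pruning stops there.
Nodes removed: 4

4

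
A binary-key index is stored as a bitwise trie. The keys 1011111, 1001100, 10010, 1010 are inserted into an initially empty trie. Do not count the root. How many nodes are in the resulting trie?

14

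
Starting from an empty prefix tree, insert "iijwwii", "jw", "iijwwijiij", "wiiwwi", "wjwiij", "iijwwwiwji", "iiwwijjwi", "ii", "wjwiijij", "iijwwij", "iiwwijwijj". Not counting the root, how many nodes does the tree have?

For each word, the new-node count is its length minus the longest prefix already in the trie:
  "iijwwii" → 7 new (i, i, j, w, w, i, i)
  "jw" → 2 new (j, w)
  "iijwwijiij" → prefix "iijwwi" already present; 4 new (j, i, i, j)
  "wiiwwi" → 6 new (w, i, i, w, w, i)
  "wjwiij" → prefix "w" already present; 5 new (j, w, i, i, j)
  "iijwwwiwji" → prefix "iijww" already present; 5 new (w, i, w, j, i)
  "iiwwijjwi" → prefix "ii" already present; 7 new (w, w, i, j, j, w, i)
  "ii" → prefix "ii" already present; 0 new (none)
  "wjwiijij" → prefix "wjwiij" already present; 2 new (i, j)
  "iijwwij" → prefix "iijwwij" already present; 0 new (none)
  "iiwwijwijj" → prefix "iiwwij" already present; 4 new (w, i, j, j)
Total nodes = 7 + 2 + 4 + 6 + 5 + 5 + 7 + 0 + 2 + 0 + 4 = 42

42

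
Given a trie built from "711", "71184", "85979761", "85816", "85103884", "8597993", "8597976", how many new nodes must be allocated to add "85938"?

2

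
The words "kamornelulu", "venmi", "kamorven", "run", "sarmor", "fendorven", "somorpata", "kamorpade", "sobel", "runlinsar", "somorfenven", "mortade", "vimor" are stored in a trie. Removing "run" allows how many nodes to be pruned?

A node on "run"'s path can go only if nothing else ends at it or branches off below it.
Every node on "run" is still needed (e.g. by "runlinsar"), so nothing is freed.
Nodes removed: 0

0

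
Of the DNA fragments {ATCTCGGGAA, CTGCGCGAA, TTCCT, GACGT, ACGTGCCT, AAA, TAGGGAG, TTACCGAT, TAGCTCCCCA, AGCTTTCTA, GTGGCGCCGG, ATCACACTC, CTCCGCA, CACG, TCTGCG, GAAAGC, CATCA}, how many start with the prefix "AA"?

Traverse to the node for "AA", then collect every word in that subtree.
Words under "AA": AAA
Count: 1

1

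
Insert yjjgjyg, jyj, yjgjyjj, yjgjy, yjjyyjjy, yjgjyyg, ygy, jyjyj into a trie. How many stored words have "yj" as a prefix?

5

Walk to "yj"; the words in its subtree are exactly those with that prefix.
Matches: "yjgjy", "yjgjyjj", "yjgjyyg", "yjjgjyg", "yjjyyjjy"
Count: 5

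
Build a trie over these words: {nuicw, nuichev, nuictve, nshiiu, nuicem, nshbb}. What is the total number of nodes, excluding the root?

20

Trie structure (* marks end of a word):
(root)
└─ n
   ├─ s
   │  └─ h
   │     ├─ b
   │     │  └─ b *
   │     └─ i
   │        └─ i
   │           └─ u *
   └─ u
      └─ i
         └─ c
            ├─ e
            │  └─ m *
            ├─ h
            │  └─ e
            │     └─ v *
            ├─ t
            │  └─ v
            │     └─ e *
            └─ w *
Counting every labelled node above: 20.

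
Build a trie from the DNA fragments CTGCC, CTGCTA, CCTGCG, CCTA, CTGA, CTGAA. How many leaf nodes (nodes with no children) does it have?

5

A leaf is a node with no children — equivalently, the end of a word that is not a proper prefix of any other stored word.
Those words: "CCTA", "CCTGCG", "CTGAA", "CTGCC", "CTGCTA"
Leaf count: 5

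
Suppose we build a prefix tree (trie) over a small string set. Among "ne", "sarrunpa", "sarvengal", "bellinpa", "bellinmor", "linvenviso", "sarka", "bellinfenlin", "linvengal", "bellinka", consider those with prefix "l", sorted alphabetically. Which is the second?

Filter for "l…" and sort: "linvengal", "linvenviso"
Position 2: linvenviso

linvenviso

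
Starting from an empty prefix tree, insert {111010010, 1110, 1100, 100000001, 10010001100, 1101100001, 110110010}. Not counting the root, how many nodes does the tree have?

36

For each word, the new-node count is its length minus the longest prefix already in the trie:
  "111010010" → 9 new (1, 1, 1, 0, 1, 0, 0, 1, 0)
  "1110" → prefix "1110" already present; 0 new (none)
  "1100" → prefix "11" already present; 2 new (0, 0)
  "100000001" → prefix "1" already present; 8 new (0, 0, 0, 0, 0, 0, 0, 1)
  "10010001100" → prefix "100" already present; 8 new (1, 0, 0, 0, 1, 1, 0, 0)
  "1101100001" → prefix "110" already present; 7 new (1, 1, 0, 0, 0, 0, 1)
  "110110010" → prefix "1101100" already present; 2 new (1, 0)
Total nodes = 9 + 0 + 2 + 8 + 8 + 7 + 2 = 36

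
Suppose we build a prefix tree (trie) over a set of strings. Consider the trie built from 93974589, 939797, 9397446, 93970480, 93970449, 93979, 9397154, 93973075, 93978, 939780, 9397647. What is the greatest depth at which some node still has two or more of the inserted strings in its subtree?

Look for the deepest trie node that still has at least two words in its subtree.
e.g. "93970449" and "93970480" share the prefix "939704" of length 6; no pair shares a longer one.
Longest shared-prefix length: 6

6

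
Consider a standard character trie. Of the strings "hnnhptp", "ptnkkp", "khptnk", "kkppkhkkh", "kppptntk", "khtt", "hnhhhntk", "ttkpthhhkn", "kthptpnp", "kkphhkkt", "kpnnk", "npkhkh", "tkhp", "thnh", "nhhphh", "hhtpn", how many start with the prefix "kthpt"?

1

Walk to "kthpt"; the words in its subtree are exactly those with that prefix.
Words under "kthpt": kthptpnp
Count: 1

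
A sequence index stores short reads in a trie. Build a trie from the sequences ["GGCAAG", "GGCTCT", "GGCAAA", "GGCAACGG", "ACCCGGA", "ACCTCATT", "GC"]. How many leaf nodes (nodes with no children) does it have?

7

A leaf is a node with no children — equivalently, the end of a word that is not a proper prefix of any other stored word.
Those words: "ACCCGGA", "ACCTCATT", "GC", "GGCAAA", "GGCAACGG", "GGCAAG", "GGCTCT"
Leaf count: 7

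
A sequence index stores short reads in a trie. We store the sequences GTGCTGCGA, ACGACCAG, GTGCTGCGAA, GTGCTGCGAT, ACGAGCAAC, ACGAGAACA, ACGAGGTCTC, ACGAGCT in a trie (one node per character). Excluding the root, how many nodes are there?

34

Count nodes per top-level branch (shared prefixes stored once):
  'A'-branch (ACGACCAG, ACGAGAACA, ACGAGCAAC, ACGAGCT, ACGAGGTCTC): 23 nodes
  'G'-branch (GTGCTGCGA, GTGCTGCGAA, GTGCTGCGAT): 11 nodes
Sum: 34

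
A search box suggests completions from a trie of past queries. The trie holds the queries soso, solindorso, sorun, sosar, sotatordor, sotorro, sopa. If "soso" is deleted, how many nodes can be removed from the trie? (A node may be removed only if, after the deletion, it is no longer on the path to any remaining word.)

After clearing the end-marker at "soso", prune upward until reaching a node still needed by another word.
The suffix "o" (1 node) is used only by "soso"; the node for "sos" still has the child "a", so pruning stops there.
Nodes removed: 1

1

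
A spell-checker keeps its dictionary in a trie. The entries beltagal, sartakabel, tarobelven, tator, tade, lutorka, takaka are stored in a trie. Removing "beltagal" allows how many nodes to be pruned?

Walk "beltagal" from the leaf back toward the root, removing each node that no remaining word uses.
No other word shares any prefix with "beltagal", so all 8 of its nodes go.
Nodes removed: 8

8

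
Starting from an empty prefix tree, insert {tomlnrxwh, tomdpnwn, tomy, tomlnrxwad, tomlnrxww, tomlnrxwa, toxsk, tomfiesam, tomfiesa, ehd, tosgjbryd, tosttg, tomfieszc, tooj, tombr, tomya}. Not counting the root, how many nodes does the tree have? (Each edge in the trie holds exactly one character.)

Count nodes per top-level branch (shared prefixes stored once):
  'e'-branch (ehd): 3 nodes
  't'-branch (tombr, tomdpnwn, tomfiesa, tomfiesam, tomfieszc, tomlnrxwa, tomlnrxwad, tomlnrxwh, tomlnrxww, tomy, tomya, tooj, tosgjbryd, tosttg, toxsk): 44 nodes
Sum: 47

47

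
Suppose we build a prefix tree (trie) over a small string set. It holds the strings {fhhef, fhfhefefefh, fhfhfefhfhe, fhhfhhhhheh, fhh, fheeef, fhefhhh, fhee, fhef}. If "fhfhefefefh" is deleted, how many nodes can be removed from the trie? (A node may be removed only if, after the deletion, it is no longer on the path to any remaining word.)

Walk "fhfhefefefh" from the leaf back toward the root, removing each node that no remaining word uses.
The suffix "efefefh" (7 nodes) is used only by "fhfhefefefh"; the node for "fhfh" still has the child "f", so pruning stops there.
Nodes removed: 7

7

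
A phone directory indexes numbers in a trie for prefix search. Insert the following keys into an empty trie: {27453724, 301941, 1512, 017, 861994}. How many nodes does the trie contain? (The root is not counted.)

27

Count nodes per top-level branch (shared prefixes stored once):
  '0'-branch (017): 3 nodes
  '1'-branch (1512): 4 nodes
  '2'-branch (27453724): 8 nodes
  '3'-branch (301941): 6 nodes
  '8'-branch (861994): 6 nodes
Sum: 27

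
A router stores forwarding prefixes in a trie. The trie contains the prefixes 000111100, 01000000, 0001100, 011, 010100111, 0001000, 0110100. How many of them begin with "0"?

7

Filter for entries beginning with "0":
Words under "0": 0001000, 0001100, 000111100, 01000000, 010100111, 011, 0110100
Count: 7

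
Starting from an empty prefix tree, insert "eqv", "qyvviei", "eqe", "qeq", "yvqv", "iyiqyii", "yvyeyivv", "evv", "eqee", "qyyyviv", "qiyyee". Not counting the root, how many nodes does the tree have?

43

Trace insertions, counting only characters that open a new branch:
  "eqv" → 3 new (e, q, v)
  "qyvviei" → 7 new (q, y, v, v, i, e, i)
  "eqe" → prefix "eq" already present; 1 new (e)
  "qeq" → prefix "q" already present; 2 new (e, q)
  "yvqv" → 4 new (y, v, q, v)
  "iyiqyii" → 7 new (i, y, i, q, y, i, i)
  "yvyeyivv" → prefix "yv" already present; 6 new (y, e, y, i, v, v)
  "evv" → prefix "e" already present; 2 new (v, v)
  "eqee" → prefix "eqe" already present; 1 new (e)
  "qyyyviv" → prefix "qy" already present; 5 new (y, y, v, i, v)
  "qiyyee" → prefix "q" already present; 5 new (i, y, y, e, e)
Total nodes = 3 + 7 + 1 + 2 + 4 + 7 + 6 + 2 + 1 + 5 + 5 = 43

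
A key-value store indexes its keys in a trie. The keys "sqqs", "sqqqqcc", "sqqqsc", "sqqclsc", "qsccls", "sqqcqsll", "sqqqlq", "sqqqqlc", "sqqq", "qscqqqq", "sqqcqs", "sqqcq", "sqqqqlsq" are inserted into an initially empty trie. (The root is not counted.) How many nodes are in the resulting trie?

Trie structure (* marks end of a word):
(root)
├─ q
│  └─ s
│     └─ c
│        ├─ c
│        │  └─ l
│        │     └─ s *
│        └─ q
│           └─ q
│              └─ q
│                 └─ q *
└─ s
   └─ q
      └─ q
         ├─ c
         │  ├─ l
         │  │  └─ s
         │  │     └─ c *
         │  └─ q *
         │     └─ s *
         │        └─ l
         │           └─ l *
         ├─ q *
         │  ├─ l
         │  │  └─ q *
         │  ├─ q
         │  │  ├─ c
         │  │  │  └─ c *
         │  │  └─ l
         │  │     ├─ c *
         │  │     └─ s
         │  │        └─ q *
         │  └─ s
         │     └─ c *
         └─ s *
Counting every labelled node above: 34.

34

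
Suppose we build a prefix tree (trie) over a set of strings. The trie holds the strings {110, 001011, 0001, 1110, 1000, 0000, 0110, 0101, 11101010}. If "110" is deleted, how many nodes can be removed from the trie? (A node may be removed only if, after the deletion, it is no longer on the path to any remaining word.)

1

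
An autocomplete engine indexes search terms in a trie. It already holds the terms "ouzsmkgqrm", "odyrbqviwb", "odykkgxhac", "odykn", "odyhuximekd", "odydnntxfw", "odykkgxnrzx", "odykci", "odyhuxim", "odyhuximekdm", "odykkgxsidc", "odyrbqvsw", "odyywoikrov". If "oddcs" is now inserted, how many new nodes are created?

"od" is already a path in the trie; the remaining "dcs" must be added.
So 5 − 2 = 3 new nodes.

3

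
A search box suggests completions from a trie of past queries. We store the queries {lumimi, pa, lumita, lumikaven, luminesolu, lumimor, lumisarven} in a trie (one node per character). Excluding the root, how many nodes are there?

Trace insertions, counting only characters that open a new branch:
  "lumimi" → 6 new (l, u, m, i, m, i)
  "pa" → 2 new (p, a)
  "lumita" → prefix "lumi" already present; 2 new (t, a)
  "lumikaven" → prefix "lumi" already present; 5 new (k, a, v, e, n)
  "luminesolu" → prefix "lumi" already present; 6 new (n, e, s, o, l, u)
  "lumimor" → prefix "lumim" already present; 2 new (o, r)
  "lumisarven" → prefix "lumi" already present; 6 new (s, a, r, v, e, n)
Total nodes = 6 + 2 + 2 + 5 + 6 + 2 + 6 = 29

29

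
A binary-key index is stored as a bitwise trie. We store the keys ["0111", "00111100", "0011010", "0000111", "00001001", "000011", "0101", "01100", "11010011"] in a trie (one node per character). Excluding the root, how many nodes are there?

34

Trace insertions, counting only characters that open a new branch:
  "0111" → 4 new (0, 1, 1, 1)
  "00111100" → prefix "0" already present; 7 new (0, 1, 1, 1, 1, 0, 0)
  "0011010" → prefix "0011" already present; 3 new (0, 1, 0)
  "0000111" → prefix "00" already present; 5 new (0, 0, 1, 1, 1)
  "00001001" → prefix "00001" already present; 3 new (0, 0, 1)
  "000011" → prefix "000011" already present; 0 new (none)
  "0101" → prefix "01" already present; 2 new (0, 1)
  "01100" → prefix "011" already present; 2 new (0, 0)
  "11010011" → 8 new (1, 1, 0, 1, 0, 0, 1, 1)
Total nodes = 4 + 7 + 3 + 5 + 3 + 0 + 2 + 2 + 8 = 34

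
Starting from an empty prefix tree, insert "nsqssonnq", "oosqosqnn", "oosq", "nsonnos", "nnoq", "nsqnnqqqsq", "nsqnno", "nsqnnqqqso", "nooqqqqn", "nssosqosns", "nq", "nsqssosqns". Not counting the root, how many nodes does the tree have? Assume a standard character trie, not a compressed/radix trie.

For each word, the new-node count is its length minus the longest prefix already in the trie:
  "nsqssonnq" → 9 new (n, s, q, s, s, o, n, n, q)
  "oosqosqnn" → 9 new (o, o, s, q, o, s, q, n, n)
  "oosq" → prefix "oosq" already present; 0 new (none)
  "nsonnos" → prefix "ns" already present; 5 new (o, n, n, o, s)
  "nnoq" → prefix "n" already present; 3 new (n, o, q)
  "nsqnnqqqsq" → prefix "nsq" already present; 7 new (n, n, q, q, q, s, q)
  "nsqnno" → prefix "nsqnn" already present; 1 new (o)
  "nsqnnqqqso" → prefix "nsqnnqqqs" already present; 1 new (o)
  "nooqqqqn" → prefix "n" already present; 7 new (o, o, q, q, q, q, n)
  "nssosqosns" → prefix "ns" already present; 8 new (s, o, s, q, o, s, n, s)
  "nq" → prefix "n" already present; 1 new (q)
  "nsqssosqns" → prefix "nsqsso" already present; 4 new (s, q, n, s)
Total nodes = 9 + 9 + 0 + 5 + 3 + 7 + 1 + 1 + 7 + 8 + 1 + 4 = 55

55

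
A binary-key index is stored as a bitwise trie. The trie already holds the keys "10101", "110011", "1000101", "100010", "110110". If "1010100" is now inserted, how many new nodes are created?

"10101" is already a path in the trie; the remaining "00" must be added.
So 7 − 5 = 2 new nodes.

2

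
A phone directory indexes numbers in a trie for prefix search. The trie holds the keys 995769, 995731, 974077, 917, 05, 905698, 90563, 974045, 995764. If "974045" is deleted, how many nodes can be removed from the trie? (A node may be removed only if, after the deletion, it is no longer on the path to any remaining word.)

2

A node on "974045"'s path can go only if nothing else ends at it or branches off below it.
The suffix "45" (2 nodes) is used only by "974045"; the node for "9740" still has the child "7", so pruning stops there.
Nodes removed: 2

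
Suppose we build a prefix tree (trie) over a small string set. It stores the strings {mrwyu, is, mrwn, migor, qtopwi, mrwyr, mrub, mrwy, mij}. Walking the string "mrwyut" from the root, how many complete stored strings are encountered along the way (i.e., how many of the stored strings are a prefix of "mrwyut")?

2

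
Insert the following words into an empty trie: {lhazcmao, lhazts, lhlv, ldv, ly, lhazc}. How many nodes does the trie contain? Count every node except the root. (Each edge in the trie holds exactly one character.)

Trie structure (* marks end of a word):
(root)
└─ l
   ├─ d
   │  └─ v *
   ├─ h
   │  ├─ a
   │  │  └─ z
   │  │     ├─ c *
   │  │     │  └─ m
   │  │     │     └─ a
   │  │     │        └─ o *
   │  │     └─ t
   │  │        └─ s *
   │  └─ l
   │     └─ v *
   └─ y *
Counting every labelled node above: 15.

15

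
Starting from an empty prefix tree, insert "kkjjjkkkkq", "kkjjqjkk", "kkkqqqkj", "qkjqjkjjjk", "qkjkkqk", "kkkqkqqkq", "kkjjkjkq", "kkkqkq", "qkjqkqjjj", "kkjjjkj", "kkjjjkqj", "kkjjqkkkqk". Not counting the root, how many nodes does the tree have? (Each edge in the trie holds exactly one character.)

Trace insertions, counting only characters that open a new branch:
  "kkjjjkkkkq" → 10 new (k, k, j, j, j, k, k, k, k, q)
  "kkjjqjkk" → prefix "kkjj" already present; 4 new (q, j, k, k)
  "kkkqqqkj" → prefix "kk" already present; 6 new (k, q, q, q, k, j)
  "qkjqjkjjjk" → 10 new (q, k, j, q, j, k, j, j, j, k)
  "qkjkkqk" → prefix "qkj" already present; 4 new (k, k, q, k)
  "kkkqkqqkq" → prefix "kkkq" already present; 5 new (k, q, q, k, q)
  "kkjjkjkq" → prefix "kkjj" already present; 4 new (k, j, k, q)
  "kkkqkq" → prefix "kkkqkq" already present; 0 new (none)
  "qkjqkqjjj" → prefix "qkjq" already present; 5 new (k, q, j, j, j)
  "kkjjjkj" → prefix "kkjjjk" already present; 1 new (j)
  "kkjjjkqj" → prefix "kkjjjk" already present; 2 new (q, j)
  "kkjjqkkkqk" → prefix "kkjjq" already present; 5 new (k, k, k, q, k)
Total nodes = 10 + 4 + 6 + 10 + 4 + 5 + 4 + 0 + 5 + 1 + 2 + 5 = 56

56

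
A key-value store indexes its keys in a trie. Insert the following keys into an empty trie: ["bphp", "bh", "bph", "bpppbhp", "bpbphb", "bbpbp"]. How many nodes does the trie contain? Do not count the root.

18

Insert word by word; a character creates a node only if that edge doesn't already exist:
  "bphp" → 4 new (b, p, h, p)
  "bh" → prefix "b" already present; 1 new (h)
  "bph" → prefix "bph" already present; 0 new (none)
  "bpppbhp" → prefix "bp" already present; 5 new (p, p, b, h, p)
  "bpbphb" → prefix "bp" already present; 4 new (b, p, h, b)
  "bbpbp" → prefix "b" already present; 4 new (b, p, b, p)
Total nodes = 4 + 1 + 0 + 5 + 4 + 4 = 18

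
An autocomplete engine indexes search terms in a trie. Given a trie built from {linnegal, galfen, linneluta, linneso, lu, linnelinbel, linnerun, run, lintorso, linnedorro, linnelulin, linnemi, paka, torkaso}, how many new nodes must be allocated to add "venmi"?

5

Nothing in the trie begins with "v"; the whole of "venmi" is new.
5 − 0 = 5 new nodes.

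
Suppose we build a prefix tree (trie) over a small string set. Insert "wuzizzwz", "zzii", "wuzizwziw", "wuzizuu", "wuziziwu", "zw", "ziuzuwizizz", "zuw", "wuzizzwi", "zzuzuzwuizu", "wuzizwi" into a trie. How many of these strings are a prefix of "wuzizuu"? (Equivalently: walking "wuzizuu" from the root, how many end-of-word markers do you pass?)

1

Check each prefix of "wuzizuu" against the stored set — each match is an end-marker on the path.
Prefixes of the query that are stored words: "wuzizuu"
Count: 1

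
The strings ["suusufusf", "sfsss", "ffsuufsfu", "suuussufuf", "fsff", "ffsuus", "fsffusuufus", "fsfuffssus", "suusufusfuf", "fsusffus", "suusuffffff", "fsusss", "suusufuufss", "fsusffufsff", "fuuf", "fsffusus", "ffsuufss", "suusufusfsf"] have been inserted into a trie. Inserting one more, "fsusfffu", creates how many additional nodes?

The longest prefix of "fsusfffu" already in the trie is "fsusff" (length 6).
So 8 − 6 = 2 new nodes.

2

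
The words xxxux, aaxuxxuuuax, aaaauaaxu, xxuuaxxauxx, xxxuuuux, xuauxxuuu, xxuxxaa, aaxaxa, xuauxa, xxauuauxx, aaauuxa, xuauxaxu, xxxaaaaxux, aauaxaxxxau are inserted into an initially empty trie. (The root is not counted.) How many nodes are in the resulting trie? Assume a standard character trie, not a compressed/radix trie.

Count nodes per top-level branch (shared prefixes stored once):
  'a'-branch (aaaauaaxu, aaauuxa, aauaxaxxxau, aaxaxa, aaxuxxuuuax): 34 nodes
  'x'-branch (xuauxa, xuauxaxu, xuauxxuuu, xxauuauxx, xxuuaxxauxx, xxuxxaa, xxxaaaaxux, xxxuuuux, xxxux): 47 nodes
Sum: 81

81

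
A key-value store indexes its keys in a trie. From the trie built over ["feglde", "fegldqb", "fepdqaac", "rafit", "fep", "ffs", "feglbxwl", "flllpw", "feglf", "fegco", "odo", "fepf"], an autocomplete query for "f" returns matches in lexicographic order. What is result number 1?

fegco

DFS of the "f" subtree visits, in order: "fegco", "feglbxwl", "feglde", "fegldqb", "feglf", "fep", "fepdqaac", "fepf", "ffs", "flllpw"
Position 1: fegco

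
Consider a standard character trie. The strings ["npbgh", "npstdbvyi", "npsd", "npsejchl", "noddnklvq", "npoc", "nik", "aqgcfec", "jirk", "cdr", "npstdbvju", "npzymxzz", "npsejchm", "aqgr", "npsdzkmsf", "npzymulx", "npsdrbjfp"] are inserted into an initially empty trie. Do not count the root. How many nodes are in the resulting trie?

67

Insert word by word; a character creates a node only if that edge doesn't already exist:
  "npbgh" → 5 new (n, p, b, g, h)
  "npstdbvyi" → prefix "np" already present; 7 new (s, t, d, b, v, y, i)
  "npsd" → prefix "nps" already present; 1 new (d)
  "npsejchl" → prefix "nps" already present; 5 new (e, j, c, h, l)
  "noddnklvq" → prefix "n" already present; 8 new (o, d, d, n, k, l, v, q)
  "npoc" → prefix "np" already present; 2 new (o, c)
  "nik" → prefix "n" already present; 2 new (i, k)
  "aqgcfec" → 7 new (a, q, g, c, f, e, c)
  "jirk" → 4 new (j, i, r, k)
  "cdr" → 3 new (c, d, r)
  "npstdbvju" → prefix "npstdbv" already present; 2 new (j, u)
  "npzymxzz" → prefix "np" already present; 6 new (z, y, m, x, z, z)
  "npsejchm" → prefix "npsejch" already present; 1 new (m)
  "aqgr" → prefix "aqg" already present; 1 new (r)
  "npsdzkmsf" → prefix "npsd" already present; 5 new (z, k, m, s, f)
  "npzymulx" → prefix "npzym" already present; 3 new (u, l, x)
  "npsdrbjfp" → prefix "npsd" already present; 5 new (r, b, j, f, p)
Total nodes = 5 + 7 + 1 + 5 + 8 + 2 + 2 + 7 + 4 + 3 + 2 + 6 + 1 + 1 + 5 + 3 + 5 = 67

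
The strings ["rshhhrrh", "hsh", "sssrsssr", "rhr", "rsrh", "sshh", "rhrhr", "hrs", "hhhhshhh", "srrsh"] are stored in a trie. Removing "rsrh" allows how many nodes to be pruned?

2

After clearing the end-marker at "rsrh", prune upward until reaching a node still needed by another word.
The suffix "rh" (2 nodes) is used only by "rsrh"; the node for "rs" still has the child "h", so pruning stops there.
Nodes removed: 2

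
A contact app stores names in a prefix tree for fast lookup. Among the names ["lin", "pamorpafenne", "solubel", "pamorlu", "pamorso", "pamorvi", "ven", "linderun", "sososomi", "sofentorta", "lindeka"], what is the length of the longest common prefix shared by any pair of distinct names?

The deepest shared node is where two words last agree before diverging.
e.g. "lindeka" and "linderun" share the prefix "linde" of length 5; no pair shares a longer one.
Longest shared-prefix length: 5

5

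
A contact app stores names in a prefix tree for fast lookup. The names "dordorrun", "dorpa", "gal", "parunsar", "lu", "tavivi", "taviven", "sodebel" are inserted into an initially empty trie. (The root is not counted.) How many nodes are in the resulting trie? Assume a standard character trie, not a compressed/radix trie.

39

Insert word by word; a character creates a node only if that edge doesn't already exist:
  "dordorrun" → 9 new (d, o, r, d, o, r, r, u, n)
  "dorpa" → prefix "dor" already present; 2 new (p, a)
  "gal" → 3 new (g, a, l)
  "parunsar" → 8 new (p, a, r, u, n, s, a, r)
  "lu" → 2 new (l, u)
  "tavivi" → 6 new (t, a, v, i, v, i)
  "taviven" → prefix "taviv" already present; 2 new (e, n)
  "sodebel" → 7 new (s, o, d, e, b, e, l)
Total nodes = 9 + 2 + 3 + 8 + 2 + 6 + 2 + 7 = 39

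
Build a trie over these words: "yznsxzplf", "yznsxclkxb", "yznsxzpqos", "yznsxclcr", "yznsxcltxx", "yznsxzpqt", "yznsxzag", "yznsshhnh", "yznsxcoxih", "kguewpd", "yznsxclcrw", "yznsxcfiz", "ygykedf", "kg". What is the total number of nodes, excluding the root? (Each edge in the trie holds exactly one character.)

51

Trace insertions, counting only characters that open a new branch:
  "yznsxzplf" → 9 new (y, z, n, s, x, z, p, l, f)
  "yznsxclkxb" → prefix "yznsx" already present; 5 new (c, l, k, x, b)
  "yznsxzpqos" → prefix "yznsxzp" already present; 3 new (q, o, s)
  "yznsxclcr" → prefix "yznsxcl" already present; 2 new (c, r)
  "yznsxcltxx" → prefix "yznsxcl" already present; 3 new (t, x, x)
  "yznsxzpqt" → prefix "yznsxzpq" already present; 1 new (t)
  "yznsxzag" → prefix "yznsxz" already present; 2 new (a, g)
  "yznsshhnh" → prefix "yzns" already present; 5 new (s, h, h, n, h)
  "yznsxcoxih" → prefix "yznsxc" already present; 4 new (o, x, i, h)
  "kguewpd" → 7 new (k, g, u, e, w, p, d)
  "yznsxclcrw" → prefix "yznsxclcr" already present; 1 new (w)
  "yznsxcfiz" → prefix "yznsxc" already present; 3 new (f, i, z)
  "ygykedf" → prefix "y" already present; 6 new (g, y, k, e, d, f)
  "kg" → prefix "kg" already present; 0 new (none)
Total nodes = 9 + 5 + 3 + 2 + 3 + 1 + 2 + 5 + 4 + 7 + 1 + 3 + 6 + 0 = 51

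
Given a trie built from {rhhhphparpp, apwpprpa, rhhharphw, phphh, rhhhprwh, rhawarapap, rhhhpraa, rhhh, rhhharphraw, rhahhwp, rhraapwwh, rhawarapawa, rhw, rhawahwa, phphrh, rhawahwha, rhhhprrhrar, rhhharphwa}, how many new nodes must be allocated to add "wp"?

2

Nothing in the trie begins with "w"; the whole of "wp" is new.
2 − 0 = 2 new nodes.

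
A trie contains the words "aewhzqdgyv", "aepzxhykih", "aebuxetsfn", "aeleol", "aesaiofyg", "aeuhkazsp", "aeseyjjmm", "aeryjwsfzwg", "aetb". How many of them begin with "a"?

9

Traverse to the node for "a", then collect every word in that subtree.
Words under "a": aebuxetsfn, aeleol, aepzxhykih, aeryjwsfzwg, aesaiofyg, aeseyjjmm, aetb, aeuhkazsp, aewhzqdgyv
Count: 9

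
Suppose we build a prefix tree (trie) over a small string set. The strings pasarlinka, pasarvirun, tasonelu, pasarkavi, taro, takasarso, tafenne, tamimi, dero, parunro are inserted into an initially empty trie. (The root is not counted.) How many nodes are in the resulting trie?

54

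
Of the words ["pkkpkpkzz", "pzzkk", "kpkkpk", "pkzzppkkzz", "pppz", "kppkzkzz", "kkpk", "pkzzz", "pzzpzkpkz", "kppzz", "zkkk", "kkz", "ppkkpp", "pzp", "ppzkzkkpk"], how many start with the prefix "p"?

9

Walk to "p"; the words in its subtree are exactly those with that prefix.
Words under "p": pkkpkpkzz, pkzzppkkzz, pkzzz, ppkkpp, pppz, ppzkzkkpk, pzp, pzzkk, pzzpzkpkz
Count: 9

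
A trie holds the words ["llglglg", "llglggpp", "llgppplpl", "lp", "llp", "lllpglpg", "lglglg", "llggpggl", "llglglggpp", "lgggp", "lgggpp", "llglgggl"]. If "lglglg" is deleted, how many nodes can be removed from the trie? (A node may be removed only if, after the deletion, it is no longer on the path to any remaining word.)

4

After clearing the end-marker at "lglglg", prune upward until reaching a node still needed by another word.
The suffix "lglg" (4 nodes) is used only by "lglglg"; the node for "lg" still has the child "g", so pruning stops there.
Nodes removed: 4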